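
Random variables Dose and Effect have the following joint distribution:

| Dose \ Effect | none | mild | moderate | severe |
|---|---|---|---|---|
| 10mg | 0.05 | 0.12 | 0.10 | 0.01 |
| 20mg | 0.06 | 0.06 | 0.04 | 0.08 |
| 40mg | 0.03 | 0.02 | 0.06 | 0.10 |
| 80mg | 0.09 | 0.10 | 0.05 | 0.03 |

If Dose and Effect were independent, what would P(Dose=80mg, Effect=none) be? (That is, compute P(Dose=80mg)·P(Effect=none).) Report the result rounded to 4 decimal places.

0.0621

P(Dose=80mg) = 0.09 + 0.10 + 0.05 + 0.03 = 0.27.
P(Effect=none) = 0.05 + 0.06 + 0.03 + 0.09 = 0.23.
Product: 0.27 × 0.23 = 0.0621.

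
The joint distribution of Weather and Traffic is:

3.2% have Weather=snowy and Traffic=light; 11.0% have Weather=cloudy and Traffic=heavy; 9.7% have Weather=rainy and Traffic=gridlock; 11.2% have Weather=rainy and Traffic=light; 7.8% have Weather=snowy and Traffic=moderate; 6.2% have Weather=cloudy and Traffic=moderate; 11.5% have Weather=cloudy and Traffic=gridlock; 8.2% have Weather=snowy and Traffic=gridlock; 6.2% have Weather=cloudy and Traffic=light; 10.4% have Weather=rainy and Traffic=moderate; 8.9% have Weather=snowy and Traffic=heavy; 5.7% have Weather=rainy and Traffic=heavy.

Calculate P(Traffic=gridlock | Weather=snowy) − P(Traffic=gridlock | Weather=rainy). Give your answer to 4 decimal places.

P(Weather=snowy) = 0.032 + 0.078 + 0.089 + 0.082 = 0.281; P(Traffic=gridlock | Weather=snowy) = 0.082/0.281 = 0.29181.
P(Weather=rainy) = 0.112 + 0.104 + 0.057 + 0.097 = 0.370; P(Traffic=gridlock | Weather=rainy) = 0.097/0.370 = 0.26216.
Difference = 0.0297.

0.0297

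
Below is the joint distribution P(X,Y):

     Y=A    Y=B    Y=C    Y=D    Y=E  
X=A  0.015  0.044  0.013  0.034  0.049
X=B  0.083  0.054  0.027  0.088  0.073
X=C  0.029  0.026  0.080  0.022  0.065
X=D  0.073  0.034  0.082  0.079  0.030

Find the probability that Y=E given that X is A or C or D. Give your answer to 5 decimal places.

0.21333

P(X=A) = 0.015 + 0.044 + 0.013 + 0.034 + 0.049 = 0.155.
P(X=C) = 0.029 + 0.026 + 0.080 + 0.022 + 0.065 = 0.222.
P(X=D) = 0.073 + 0.034 + 0.082 + 0.079 + 0.030 = 0.298.
P(X ∈ {A, C, D}) = 0.155 + 0.222 + 0.298 = 0.675; P(Y=E, X ∈ {A, C, D}) = 0.049 + 0.065 + 0.030 = 0.144.
P(Y=E | X ∈ {A, C, D}) = 0.144/0.675 = 0.21333.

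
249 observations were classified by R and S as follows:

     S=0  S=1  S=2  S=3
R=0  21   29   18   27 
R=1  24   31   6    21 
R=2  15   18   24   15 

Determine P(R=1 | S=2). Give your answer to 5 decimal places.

0.12500

Total with S=2: 18 + 6 + 24 = 48.
P(R=1 | S=2) = 6/48 = 0.12500.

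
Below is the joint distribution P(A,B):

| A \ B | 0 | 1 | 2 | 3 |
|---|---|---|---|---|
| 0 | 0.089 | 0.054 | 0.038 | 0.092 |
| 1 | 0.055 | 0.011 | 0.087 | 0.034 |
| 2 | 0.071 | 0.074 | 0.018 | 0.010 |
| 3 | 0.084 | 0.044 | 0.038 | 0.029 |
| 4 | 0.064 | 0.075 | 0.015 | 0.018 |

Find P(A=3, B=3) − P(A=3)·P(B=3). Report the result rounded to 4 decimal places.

P(A=3) = 0.084 + 0.044 + 0.038 + 0.029 = 0.195.
P(B=3) = 0.092 + 0.034 + 0.010 + 0.029 + 0.018 = 0.183.
P(A=3, B=3) − P(A=3)P(B=3) = 0.029 − 0.195×0.183 = -0.0067.

-0.0067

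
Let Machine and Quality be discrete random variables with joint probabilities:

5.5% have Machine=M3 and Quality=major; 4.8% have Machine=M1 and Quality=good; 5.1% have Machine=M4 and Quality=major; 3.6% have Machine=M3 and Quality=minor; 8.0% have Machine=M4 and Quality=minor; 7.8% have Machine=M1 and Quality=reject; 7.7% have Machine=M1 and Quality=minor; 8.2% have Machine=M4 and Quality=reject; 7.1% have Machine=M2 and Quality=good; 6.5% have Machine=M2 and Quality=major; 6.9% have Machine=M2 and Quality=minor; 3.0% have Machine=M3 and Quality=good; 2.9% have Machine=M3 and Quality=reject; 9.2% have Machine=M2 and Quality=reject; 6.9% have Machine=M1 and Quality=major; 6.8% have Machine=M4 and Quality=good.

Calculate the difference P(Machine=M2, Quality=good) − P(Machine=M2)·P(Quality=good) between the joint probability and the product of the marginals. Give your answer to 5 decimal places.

0.00655

P(Machine=M2) = 0.071 + 0.069 + 0.065 + 0.092 = 0.297.
P(Quality=good) = 0.048 + 0.071 + 0.030 + 0.068 = 0.217.
P(Machine=M2, Quality=good) − P(Machine=M2)P(Quality=good) = 0.071 − 0.297×0.217 = 0.00655.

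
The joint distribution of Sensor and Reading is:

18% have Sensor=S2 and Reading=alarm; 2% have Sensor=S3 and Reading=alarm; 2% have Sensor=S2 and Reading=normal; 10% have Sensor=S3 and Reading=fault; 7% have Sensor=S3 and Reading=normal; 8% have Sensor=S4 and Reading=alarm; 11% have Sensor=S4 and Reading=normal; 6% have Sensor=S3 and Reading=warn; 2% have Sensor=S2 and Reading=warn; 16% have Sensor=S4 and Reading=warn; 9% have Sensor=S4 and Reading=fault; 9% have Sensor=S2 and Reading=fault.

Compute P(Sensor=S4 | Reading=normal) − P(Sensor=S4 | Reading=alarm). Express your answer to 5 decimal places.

P(Reading=normal) = 0.02 + 0.07 + 0.11 = 0.20; P(Sensor=S4 | Reading=normal) = 0.11/0.20 = 0.550000.
P(Reading=alarm) = 0.18 + 0.02 + 0.08 = 0.28; P(Sensor=S4 | Reading=alarm) = 0.08/0.28 = 0.285714.
Difference = 0.26429.

0.26429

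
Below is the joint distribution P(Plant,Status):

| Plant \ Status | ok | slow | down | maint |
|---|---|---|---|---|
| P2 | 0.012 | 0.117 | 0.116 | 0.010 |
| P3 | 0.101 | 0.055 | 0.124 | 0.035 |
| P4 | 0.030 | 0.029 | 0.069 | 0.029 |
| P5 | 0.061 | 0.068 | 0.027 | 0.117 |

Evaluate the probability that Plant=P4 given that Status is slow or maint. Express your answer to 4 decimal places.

0.1261

P(Status=slow) = 0.117 + 0.055 + 0.029 + 0.068 = 0.269.
P(Status=maint) = 0.010 + 0.035 + 0.029 + 0.117 = 0.191.
P(Status ∈ {slow, maint}) = 0.269 + 0.191 = 0.460; P(Plant=P4, Status ∈ {slow, maint}) = 0.029 + 0.029 = 0.058.
P(Plant=P4 | Status ∈ {slow, maint}) = 0.058/0.460 = 0.1261.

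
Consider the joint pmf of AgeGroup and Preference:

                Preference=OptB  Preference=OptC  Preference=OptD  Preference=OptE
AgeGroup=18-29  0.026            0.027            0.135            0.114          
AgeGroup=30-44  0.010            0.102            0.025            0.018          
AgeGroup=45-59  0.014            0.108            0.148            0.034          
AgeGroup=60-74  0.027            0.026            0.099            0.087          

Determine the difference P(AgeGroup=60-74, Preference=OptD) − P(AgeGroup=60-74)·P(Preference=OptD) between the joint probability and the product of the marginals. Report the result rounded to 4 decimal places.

0.0017

P(AgeGroup=60-74) = 0.027 + 0.026 + 0.099 + 0.087 = 0.239.
P(Preference=OptD) = 0.135 + 0.025 + 0.148 + 0.099 = 0.407.
P(AgeGroup=60-74, Preference=OptD) − P(AgeGroup=60-74)P(Preference=OptD) = 0.099 − 0.239×0.407 = 0.0017.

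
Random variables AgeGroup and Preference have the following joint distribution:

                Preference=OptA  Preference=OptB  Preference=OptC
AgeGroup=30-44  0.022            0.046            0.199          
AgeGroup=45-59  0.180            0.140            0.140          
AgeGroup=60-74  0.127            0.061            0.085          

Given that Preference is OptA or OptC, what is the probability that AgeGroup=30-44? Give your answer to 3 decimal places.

0.293

P(Preference=OptA) = 0.022 + 0.180 + 0.127 = 0.329.
P(Preference=OptC) = 0.199 + 0.140 + 0.085 = 0.424.
P(Preference ∈ {OptA, OptC}) = 0.329 + 0.424 = 0.753; P(AgeGroup=30-44, Preference ∈ {OptA, OptC}) = 0.022 + 0.199 = 0.221.
P(AgeGroup=30-44 | Preference ∈ {OptA, OptC}) = 0.221/0.753 = 0.293.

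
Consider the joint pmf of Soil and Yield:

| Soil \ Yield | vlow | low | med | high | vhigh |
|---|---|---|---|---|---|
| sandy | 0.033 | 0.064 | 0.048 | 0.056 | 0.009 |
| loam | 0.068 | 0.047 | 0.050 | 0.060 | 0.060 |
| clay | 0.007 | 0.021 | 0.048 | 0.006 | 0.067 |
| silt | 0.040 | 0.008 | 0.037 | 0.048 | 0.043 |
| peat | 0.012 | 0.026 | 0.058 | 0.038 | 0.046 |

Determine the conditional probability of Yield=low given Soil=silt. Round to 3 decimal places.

0.045

P(Soil=silt) = 0.040 + 0.008 + 0.037 + 0.048 + 0.043 = 0.176.
P(Yield=low | Soil=silt) = 0.008/0.176 = 0.045.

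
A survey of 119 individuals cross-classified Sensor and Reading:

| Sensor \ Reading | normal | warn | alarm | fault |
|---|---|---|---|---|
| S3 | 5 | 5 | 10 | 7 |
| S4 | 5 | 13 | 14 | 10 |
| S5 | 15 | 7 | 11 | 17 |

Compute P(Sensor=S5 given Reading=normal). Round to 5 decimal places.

Total with Reading=normal: 5 + 5 + 15 = 25.
P(Sensor=S5 | Reading=normal) = 15/25 = 0.60000.

0.60000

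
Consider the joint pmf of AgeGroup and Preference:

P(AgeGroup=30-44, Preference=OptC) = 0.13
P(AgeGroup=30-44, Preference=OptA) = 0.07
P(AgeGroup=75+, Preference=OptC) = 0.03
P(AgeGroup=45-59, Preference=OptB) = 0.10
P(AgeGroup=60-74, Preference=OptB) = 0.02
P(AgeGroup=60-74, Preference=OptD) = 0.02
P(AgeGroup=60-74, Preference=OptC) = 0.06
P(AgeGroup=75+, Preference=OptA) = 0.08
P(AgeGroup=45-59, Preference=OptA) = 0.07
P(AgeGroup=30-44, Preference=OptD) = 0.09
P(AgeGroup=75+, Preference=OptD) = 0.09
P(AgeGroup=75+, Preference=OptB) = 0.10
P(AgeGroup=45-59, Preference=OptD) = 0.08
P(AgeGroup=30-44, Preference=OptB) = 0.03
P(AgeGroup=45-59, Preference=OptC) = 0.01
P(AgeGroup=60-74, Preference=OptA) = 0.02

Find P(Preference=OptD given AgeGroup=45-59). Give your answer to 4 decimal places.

P(AgeGroup=45-59) = 0.07 + 0.10 + 0.01 + 0.08 = 0.26.
P(Preference=OptD | AgeGroup=45-59) = 0.08/0.26 = 0.3077.

0.3077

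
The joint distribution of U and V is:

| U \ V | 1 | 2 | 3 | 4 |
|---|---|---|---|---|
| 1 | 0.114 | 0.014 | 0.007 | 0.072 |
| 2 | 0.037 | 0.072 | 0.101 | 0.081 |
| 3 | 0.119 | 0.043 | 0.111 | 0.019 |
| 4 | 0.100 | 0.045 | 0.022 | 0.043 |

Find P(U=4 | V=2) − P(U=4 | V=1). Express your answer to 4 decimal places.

-0.0116

P(V=2) = 0.014 + 0.072 + 0.043 + 0.045 = 0.174; P(U=4 | V=2) = 0.045/0.174 = 0.25862.
P(V=1) = 0.114 + 0.037 + 0.119 + 0.100 = 0.370; P(U=4 | V=1) = 0.100/0.370 = 0.27027.
Difference = -0.0116.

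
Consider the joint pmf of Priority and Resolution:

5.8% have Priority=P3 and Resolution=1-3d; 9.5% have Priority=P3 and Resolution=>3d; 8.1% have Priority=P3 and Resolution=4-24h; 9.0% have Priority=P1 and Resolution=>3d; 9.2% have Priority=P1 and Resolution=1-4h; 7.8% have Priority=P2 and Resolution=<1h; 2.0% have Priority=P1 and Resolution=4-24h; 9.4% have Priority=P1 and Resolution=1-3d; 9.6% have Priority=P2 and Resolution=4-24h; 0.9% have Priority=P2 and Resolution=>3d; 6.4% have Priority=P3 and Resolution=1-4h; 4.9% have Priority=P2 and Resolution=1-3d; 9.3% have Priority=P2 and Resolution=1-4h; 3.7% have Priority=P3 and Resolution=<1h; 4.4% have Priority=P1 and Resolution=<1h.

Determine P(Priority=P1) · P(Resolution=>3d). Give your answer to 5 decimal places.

0.06596

P(Priority=P1) = 0.044 + 0.092 + 0.020 + 0.094 + 0.090 = 0.340.
P(Resolution=>3d) = 0.090 + 0.009 + 0.095 = 0.194.
Product: 0.340 × 0.194 = 0.06596.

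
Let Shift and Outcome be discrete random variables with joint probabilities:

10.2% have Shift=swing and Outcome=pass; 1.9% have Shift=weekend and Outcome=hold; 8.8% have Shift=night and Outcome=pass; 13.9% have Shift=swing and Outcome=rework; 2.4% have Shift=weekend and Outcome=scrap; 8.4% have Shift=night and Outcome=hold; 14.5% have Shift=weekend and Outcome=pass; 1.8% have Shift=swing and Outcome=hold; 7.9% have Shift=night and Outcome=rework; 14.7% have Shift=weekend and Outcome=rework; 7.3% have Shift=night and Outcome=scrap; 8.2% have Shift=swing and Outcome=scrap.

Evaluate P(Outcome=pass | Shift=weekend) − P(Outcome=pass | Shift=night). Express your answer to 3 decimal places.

P(Shift=weekend) = 0.145 + 0.147 + 0.024 + 0.019 = 0.335; P(Outcome=pass | Shift=weekend) = 0.145/0.335 = 0.4328.
P(Shift=night) = 0.088 + 0.079 + 0.073 + 0.084 = 0.324; P(Outcome=pass | Shift=night) = 0.088/0.324 = 0.2716.
Difference = 0.161.

0.161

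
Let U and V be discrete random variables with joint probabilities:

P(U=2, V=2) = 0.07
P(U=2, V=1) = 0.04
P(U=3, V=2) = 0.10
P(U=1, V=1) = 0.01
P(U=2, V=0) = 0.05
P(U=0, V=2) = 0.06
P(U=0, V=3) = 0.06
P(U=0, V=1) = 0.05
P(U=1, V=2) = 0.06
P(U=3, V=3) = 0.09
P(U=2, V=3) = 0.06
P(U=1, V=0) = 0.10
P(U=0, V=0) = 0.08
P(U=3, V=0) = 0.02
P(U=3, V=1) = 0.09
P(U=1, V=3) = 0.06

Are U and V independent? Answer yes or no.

no

P(U=3) = 0.30 and P(V=0) = 0.25, so their product is 0.0750, but P(U=3, V=0) = 0.02. Since these differ, U and V are not independent.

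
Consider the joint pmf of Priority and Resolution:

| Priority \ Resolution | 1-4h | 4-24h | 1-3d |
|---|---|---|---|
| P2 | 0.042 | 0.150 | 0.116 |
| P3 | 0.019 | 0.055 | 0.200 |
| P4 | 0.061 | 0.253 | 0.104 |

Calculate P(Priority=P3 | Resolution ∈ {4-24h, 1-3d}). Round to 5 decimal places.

0.29043

P(Resolution=4-24h) = 0.150 + 0.055 + 0.253 = 0.458.
P(Resolution=1-3d) = 0.116 + 0.200 + 0.104 = 0.420.
P(Resolution ∈ {4-24h, 1-3d}) = 0.458 + 0.420 = 0.878; P(Priority=P3, Resolution ∈ {4-24h, 1-3d}) = 0.055 + 0.200 = 0.255.
P(Priority=P3 | Resolution ∈ {4-24h, 1-3d}) = 0.255/0.878 = 0.29043.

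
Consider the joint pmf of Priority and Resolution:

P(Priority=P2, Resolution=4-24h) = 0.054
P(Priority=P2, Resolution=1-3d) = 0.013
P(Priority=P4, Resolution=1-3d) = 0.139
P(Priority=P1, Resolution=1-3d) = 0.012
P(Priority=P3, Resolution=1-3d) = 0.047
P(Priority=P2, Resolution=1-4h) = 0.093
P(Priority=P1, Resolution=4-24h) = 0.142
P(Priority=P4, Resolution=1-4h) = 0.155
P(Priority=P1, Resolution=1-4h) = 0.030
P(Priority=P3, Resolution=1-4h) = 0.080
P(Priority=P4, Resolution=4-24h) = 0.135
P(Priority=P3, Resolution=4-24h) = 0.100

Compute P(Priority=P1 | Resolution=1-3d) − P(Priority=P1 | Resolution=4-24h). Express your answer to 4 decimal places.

P(Resolution=1-3d) = 0.012 + 0.013 + 0.047 + 0.139 = 0.211; P(Priority=P1 | Resolution=1-3d) = 0.012/0.211 = 0.05687.
P(Resolution=4-24h) = 0.142 + 0.054 + 0.100 + 0.135 = 0.431; P(Priority=P1 | Resolution=4-24h) = 0.142/0.431 = 0.32947.
Difference = -0.2726.

-0.2726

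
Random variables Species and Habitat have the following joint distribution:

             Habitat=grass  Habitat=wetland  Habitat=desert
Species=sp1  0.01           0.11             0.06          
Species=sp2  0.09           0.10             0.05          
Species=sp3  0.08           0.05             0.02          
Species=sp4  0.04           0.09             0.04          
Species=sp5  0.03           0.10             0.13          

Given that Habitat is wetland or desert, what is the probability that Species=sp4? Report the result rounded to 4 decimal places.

0.1733

P(Habitat=wetland) = 0.11 + 0.10 + 0.05 + 0.09 + 0.10 = 0.45.
P(Habitat=desert) = 0.06 + 0.05 + 0.02 + 0.04 + 0.13 = 0.30.
P(Habitat ∈ {wetland, desert}) = 0.45 + 0.30 = 0.75; P(Species=sp4, Habitat ∈ {wetland, desert}) = 0.09 + 0.04 = 0.13.
P(Species=sp4 | Habitat ∈ {wetland, desert}) = 0.13/0.75 = 0.1733.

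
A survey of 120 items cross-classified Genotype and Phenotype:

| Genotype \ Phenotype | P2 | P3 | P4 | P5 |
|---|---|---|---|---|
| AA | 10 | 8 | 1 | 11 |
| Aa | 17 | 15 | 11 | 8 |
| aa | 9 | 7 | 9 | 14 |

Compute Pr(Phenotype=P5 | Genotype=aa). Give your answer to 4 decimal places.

0.3590

Total with Genotype=aa: 9 + 7 + 9 + 14 = 39.
P(Phenotype=P5 | Genotype=aa) = 14/39 = 0.3590.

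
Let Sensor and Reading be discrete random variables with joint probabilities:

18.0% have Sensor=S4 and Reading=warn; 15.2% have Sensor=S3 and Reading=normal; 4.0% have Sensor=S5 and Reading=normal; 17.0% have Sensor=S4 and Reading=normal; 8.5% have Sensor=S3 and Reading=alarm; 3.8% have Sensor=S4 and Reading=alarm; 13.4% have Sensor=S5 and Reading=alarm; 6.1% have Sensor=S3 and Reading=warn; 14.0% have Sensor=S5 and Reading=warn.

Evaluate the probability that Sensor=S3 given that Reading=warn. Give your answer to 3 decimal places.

0.160

P(Reading=warn) = 0.061 + 0.180 + 0.140 = 0.381.
P(Sensor=S3 | Reading=warn) = 0.061/0.381 = 0.160.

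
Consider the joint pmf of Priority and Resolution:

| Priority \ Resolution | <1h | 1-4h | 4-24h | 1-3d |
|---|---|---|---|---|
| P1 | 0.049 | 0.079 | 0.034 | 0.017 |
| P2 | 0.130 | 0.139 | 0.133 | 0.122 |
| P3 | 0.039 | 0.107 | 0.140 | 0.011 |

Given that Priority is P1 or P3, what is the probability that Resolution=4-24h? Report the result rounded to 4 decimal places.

0.3655

P(Priority=P1) = 0.049 + 0.079 + 0.034 + 0.017 = 0.179.
P(Priority=P3) = 0.039 + 0.107 + 0.140 + 0.011 = 0.297.
P(Priority ∈ {P1, P3}) = 0.179 + 0.297 = 0.476; P(Resolution=4-24h, Priority ∈ {P1, P3}) = 0.034 + 0.140 = 0.174.
P(Resolution=4-24h | Priority ∈ {P1, P3}) = 0.174/0.476 = 0.3655.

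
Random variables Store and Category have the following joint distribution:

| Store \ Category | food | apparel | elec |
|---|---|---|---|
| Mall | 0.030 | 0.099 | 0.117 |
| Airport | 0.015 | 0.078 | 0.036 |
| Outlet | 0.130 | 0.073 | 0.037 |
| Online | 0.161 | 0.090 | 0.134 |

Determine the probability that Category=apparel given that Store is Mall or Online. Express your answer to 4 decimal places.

0.2995

P(Store=Mall) = 0.030 + 0.099 + 0.117 = 0.246.
P(Store=Online) = 0.161 + 0.090 + 0.134 = 0.385.
P(Store ∈ {Mall, Online}) = 0.246 + 0.385 = 0.631; P(Category=apparel, Store ∈ {Mall, Online}) = 0.099 + 0.090 = 0.189.
P(Category=apparel | Store ∈ {Mall, Online}) = 0.189/0.631 = 0.2995.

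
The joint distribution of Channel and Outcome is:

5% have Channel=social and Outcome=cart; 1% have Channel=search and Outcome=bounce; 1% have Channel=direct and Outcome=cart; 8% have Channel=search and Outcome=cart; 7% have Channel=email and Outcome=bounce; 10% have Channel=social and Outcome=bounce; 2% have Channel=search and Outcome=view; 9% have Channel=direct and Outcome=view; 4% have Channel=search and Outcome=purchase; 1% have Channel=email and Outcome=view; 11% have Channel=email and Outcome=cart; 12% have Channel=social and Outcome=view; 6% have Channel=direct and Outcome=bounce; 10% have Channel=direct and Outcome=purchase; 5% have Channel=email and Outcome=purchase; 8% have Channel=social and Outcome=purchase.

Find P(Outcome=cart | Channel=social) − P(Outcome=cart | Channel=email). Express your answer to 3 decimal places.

-0.315

P(Channel=social) = 0.10 + 0.12 + 0.05 + 0.08 = 0.35; P(Outcome=cart | Channel=social) = 0.05/0.35 = 0.1429.
P(Channel=email) = 0.07 + 0.01 + 0.11 + 0.05 = 0.24; P(Outcome=cart | Channel=email) = 0.11/0.24 = 0.4583.
Difference = -0.315.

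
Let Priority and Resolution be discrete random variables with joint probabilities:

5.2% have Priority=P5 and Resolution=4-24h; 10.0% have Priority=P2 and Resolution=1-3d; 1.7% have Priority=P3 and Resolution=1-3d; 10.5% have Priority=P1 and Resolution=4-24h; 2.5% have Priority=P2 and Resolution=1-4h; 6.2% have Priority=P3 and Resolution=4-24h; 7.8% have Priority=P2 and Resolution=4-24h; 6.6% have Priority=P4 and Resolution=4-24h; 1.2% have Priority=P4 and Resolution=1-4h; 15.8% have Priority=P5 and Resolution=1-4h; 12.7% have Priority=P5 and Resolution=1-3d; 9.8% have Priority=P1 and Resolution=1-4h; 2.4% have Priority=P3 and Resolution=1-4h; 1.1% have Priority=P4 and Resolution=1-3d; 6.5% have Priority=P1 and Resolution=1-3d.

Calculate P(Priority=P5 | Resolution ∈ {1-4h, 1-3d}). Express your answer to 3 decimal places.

0.447

P(Resolution=1-4h) = 0.098 + 0.025 + 0.024 + 0.012 + 0.158 = 0.317.
P(Resolution=1-3d) = 0.065 + 0.100 + 0.017 + 0.011 + 0.127 = 0.320.
P(Resolution ∈ {1-4h, 1-3d}) = 0.317 + 0.320 = 0.637; P(Priority=P5, Resolution ∈ {1-4h, 1-3d}) = 0.158 + 0.127 = 0.285.
P(Priority=P5 | Resolution ∈ {1-4h, 1-3d}) = 0.285/0.637 = 0.447.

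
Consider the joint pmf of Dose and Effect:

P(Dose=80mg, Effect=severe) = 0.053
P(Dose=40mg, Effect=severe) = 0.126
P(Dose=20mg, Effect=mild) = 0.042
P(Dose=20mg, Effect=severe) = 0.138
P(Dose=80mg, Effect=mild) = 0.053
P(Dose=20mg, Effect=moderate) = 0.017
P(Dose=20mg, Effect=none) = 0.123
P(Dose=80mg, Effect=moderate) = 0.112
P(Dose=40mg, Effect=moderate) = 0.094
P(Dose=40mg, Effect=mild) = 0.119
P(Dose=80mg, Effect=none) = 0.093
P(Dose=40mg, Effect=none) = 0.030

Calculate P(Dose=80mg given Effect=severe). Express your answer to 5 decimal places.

0.16719

P(Effect=severe) = 0.138 + 0.126 + 0.053 = 0.317.
P(Dose=80mg | Effect=severe) = 0.053/0.317 = 0.16719.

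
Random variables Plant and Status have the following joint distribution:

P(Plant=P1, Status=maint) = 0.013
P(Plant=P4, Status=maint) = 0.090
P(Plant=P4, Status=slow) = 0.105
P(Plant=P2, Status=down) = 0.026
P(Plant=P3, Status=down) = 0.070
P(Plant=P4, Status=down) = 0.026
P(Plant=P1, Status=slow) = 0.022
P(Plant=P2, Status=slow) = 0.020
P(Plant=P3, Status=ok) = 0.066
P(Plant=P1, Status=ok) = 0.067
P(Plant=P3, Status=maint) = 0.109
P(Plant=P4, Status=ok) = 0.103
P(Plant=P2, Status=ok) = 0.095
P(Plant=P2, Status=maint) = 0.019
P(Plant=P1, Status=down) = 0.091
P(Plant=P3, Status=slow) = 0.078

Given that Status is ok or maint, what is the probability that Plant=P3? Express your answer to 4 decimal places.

P(Status=ok) = 0.067 + 0.095 + 0.066 + 0.103 = 0.331.
P(Status=maint) = 0.013 + 0.019 + 0.109 + 0.090 = 0.231.
P(Status ∈ {ok, maint}) = 0.331 + 0.231 = 0.562; P(Plant=P3, Status ∈ {ok, maint}) = 0.066 + 0.109 = 0.175.
P(Plant=P3 | Status ∈ {ok, maint}) = 0.175/0.562 = 0.3114.

0.3114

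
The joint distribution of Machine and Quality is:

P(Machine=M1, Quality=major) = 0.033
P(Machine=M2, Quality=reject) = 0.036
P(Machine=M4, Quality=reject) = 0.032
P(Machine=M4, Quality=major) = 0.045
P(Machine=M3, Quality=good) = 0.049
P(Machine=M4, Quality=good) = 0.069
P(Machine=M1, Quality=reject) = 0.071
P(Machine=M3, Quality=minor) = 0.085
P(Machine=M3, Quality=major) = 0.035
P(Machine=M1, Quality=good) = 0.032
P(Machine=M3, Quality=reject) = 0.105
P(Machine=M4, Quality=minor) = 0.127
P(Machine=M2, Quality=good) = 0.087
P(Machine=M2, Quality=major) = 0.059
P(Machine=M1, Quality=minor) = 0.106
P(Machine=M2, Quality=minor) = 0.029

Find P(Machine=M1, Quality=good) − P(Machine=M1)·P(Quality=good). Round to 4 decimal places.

P(Machine=M1) = 0.032 + 0.106 + 0.033 + 0.071 = 0.242.
P(Quality=good) = 0.032 + 0.087 + 0.049 + 0.069 = 0.237.
P(Machine=M1, Quality=good) − P(Machine=M1)P(Quality=good) = 0.032 − 0.242×0.237 = -0.0254.

-0.0254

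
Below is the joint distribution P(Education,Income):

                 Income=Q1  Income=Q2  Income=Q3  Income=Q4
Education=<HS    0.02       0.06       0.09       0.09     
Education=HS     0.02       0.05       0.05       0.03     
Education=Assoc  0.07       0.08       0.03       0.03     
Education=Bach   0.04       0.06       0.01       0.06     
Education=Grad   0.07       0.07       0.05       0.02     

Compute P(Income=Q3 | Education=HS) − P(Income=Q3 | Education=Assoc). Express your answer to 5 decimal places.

0.19048

P(Education=HS) = 0.02 + 0.05 + 0.05 + 0.03 = 0.15; P(Income=Q3 | Education=HS) = 0.05/0.15 = 0.333333.
P(Education=Assoc) = 0.07 + 0.08 + 0.03 + 0.03 = 0.21; P(Income=Q3 | Education=Assoc) = 0.03/0.21 = 0.142857.
Difference = 0.19048.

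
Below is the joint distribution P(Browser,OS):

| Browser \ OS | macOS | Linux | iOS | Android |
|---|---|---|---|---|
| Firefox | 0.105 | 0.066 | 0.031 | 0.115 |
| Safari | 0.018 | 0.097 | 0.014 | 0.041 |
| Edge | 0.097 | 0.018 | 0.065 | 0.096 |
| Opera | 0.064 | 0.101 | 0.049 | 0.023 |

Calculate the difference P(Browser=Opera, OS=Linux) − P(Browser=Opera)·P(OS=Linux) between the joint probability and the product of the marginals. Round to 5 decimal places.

P(Browser=Opera) = 0.064 + 0.101 + 0.049 + 0.023 = 0.237.
P(OS=Linux) = 0.066 + 0.097 + 0.018 + 0.101 = 0.282.
P(Browser=Opera, OS=Linux) − P(Browser=Opera)P(OS=Linux) = 0.101 − 0.237×0.282 = 0.03417.

0.03417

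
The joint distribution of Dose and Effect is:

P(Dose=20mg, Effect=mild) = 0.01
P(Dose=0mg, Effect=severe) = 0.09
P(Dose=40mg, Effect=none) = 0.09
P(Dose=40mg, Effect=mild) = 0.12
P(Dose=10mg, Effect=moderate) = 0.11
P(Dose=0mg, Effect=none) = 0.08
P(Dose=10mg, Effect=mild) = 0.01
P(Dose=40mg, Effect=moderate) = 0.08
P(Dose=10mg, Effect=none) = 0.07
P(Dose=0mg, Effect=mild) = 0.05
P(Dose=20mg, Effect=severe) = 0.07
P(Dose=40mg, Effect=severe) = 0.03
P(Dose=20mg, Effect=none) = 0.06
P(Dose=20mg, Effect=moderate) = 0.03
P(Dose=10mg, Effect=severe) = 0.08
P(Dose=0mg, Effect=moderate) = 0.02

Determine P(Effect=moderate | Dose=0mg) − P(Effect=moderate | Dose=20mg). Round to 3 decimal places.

P(Dose=0mg) = 0.08 + 0.05 + 0.02 + 0.09 = 0.24; P(Effect=moderate | Dose=0mg) = 0.02/0.24 = 0.0833.
P(Dose=20mg) = 0.06 + 0.01 + 0.03 + 0.07 = 0.17; P(Effect=moderate | Dose=20mg) = 0.03/0.17 = 0.1765.
Difference = -0.093.

-0.093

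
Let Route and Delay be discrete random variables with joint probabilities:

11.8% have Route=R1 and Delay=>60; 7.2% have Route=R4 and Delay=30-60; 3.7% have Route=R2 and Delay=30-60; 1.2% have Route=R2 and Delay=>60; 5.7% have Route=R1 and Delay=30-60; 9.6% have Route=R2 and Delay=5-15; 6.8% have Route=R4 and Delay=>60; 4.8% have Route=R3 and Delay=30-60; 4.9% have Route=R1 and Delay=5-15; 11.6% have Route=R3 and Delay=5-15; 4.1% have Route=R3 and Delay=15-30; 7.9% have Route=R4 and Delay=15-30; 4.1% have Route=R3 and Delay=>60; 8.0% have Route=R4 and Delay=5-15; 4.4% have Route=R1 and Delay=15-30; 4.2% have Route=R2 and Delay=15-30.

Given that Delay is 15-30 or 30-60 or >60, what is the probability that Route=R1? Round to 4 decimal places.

P(Delay=15-30) = 0.044 + 0.042 + 0.041 + 0.079 = 0.206.
P(Delay=30-60) = 0.057 + 0.037 + 0.048 + 0.072 = 0.214.
P(Delay=>60) = 0.118 + 0.012 + 0.041 + 0.068 = 0.239.
P(Delay ∈ {15-30, 30-60, >60}) = 0.206 + 0.214 + 0.239 = 0.659; P(Route=R1, Delay ∈ {15-30, 30-60, >60}) = 0.044 + 0.057 + 0.118 = 0.219.
P(Route=R1 | Delay ∈ {15-30, 30-60, >60}) = 0.219/0.659 = 0.3323.

0.3323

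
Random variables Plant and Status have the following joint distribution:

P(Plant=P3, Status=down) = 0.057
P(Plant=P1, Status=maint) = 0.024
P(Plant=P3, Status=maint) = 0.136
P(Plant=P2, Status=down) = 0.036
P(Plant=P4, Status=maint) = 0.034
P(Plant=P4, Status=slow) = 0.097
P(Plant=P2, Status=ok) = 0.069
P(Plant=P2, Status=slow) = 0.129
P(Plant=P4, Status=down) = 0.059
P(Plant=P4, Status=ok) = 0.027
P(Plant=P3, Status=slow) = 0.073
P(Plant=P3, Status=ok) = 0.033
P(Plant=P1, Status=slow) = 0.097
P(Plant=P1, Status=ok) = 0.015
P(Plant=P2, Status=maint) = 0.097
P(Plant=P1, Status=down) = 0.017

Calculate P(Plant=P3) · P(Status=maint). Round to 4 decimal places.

0.0870

P(Plant=P3) = 0.033 + 0.073 + 0.057 + 0.136 = 0.299.
P(Status=maint) = 0.024 + 0.097 + 0.136 + 0.034 = 0.291.
Product: 0.299 × 0.291 = 0.0870.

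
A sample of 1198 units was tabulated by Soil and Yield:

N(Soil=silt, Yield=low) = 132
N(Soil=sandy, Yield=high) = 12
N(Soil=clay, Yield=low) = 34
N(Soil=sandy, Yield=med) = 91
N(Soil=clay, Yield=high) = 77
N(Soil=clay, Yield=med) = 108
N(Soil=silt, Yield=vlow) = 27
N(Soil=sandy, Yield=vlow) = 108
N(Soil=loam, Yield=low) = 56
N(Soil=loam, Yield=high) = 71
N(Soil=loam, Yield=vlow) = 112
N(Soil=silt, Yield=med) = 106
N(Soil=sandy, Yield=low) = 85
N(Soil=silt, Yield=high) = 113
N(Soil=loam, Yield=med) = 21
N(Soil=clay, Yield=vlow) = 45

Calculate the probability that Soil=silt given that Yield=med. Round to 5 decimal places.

0.32515

Total with Yield=med: 91 + 21 + 108 + 106 = 326.
P(Soil=silt | Yield=med) = 106/326 = 0.32515.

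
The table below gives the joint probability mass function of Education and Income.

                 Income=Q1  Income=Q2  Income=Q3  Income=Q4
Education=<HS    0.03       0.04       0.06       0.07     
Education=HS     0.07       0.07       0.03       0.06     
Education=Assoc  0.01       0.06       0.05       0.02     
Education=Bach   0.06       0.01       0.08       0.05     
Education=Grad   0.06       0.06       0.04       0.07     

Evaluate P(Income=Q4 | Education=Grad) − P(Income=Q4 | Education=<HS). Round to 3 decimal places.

P(Education=Grad) = 0.06 + 0.06 + 0.04 + 0.07 = 0.23; P(Income=Q4 | Education=Grad) = 0.07/0.23 = 0.3043.
P(Education=<HS) = 0.03 + 0.04 + 0.06 + 0.07 = 0.20; P(Income=Q4 | Education=<HS) = 0.07/0.20 = 0.3500.
Difference = -0.046.

-0.046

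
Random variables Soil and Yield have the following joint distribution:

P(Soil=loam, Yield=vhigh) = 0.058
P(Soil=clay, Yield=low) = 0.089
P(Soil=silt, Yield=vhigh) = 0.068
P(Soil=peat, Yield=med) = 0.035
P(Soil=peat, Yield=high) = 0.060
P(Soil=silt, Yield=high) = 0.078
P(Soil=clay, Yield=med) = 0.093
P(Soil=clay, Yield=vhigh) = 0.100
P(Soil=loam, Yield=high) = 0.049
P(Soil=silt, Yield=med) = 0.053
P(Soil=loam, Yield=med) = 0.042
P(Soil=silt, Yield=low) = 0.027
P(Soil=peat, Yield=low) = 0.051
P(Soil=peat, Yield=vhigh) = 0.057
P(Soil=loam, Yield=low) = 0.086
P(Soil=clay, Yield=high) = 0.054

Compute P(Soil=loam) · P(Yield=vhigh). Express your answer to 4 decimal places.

0.0665

P(Soil=loam) = 0.086 + 0.042 + 0.049 + 0.058 = 0.235.
P(Yield=vhigh) = 0.058 + 0.100 + 0.068 + 0.057 = 0.283.
Product: 0.235 × 0.283 = 0.0665.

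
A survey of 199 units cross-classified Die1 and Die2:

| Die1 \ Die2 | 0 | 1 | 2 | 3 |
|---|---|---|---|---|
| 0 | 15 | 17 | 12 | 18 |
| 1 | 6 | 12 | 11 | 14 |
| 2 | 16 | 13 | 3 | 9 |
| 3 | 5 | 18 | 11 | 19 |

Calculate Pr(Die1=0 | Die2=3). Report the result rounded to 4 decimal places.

0.3000

Total with Die2=3: 18 + 14 + 9 + 19 = 60.
P(Die1=0 | Die2=3) = 18/60 = 0.3000.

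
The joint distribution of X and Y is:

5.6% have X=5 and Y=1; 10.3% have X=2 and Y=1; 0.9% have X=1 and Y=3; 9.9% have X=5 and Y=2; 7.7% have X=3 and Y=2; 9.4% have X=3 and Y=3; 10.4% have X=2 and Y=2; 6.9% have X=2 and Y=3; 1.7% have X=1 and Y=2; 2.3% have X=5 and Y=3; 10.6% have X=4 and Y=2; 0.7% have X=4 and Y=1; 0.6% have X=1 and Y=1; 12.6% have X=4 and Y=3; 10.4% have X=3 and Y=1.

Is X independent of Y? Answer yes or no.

P(X=4) = 0.239 and P(Y=1) = 0.276, so their product is 0.06596, but P(X=4, Y=1) = 0.007. Since these differ, X and Y are not independent.

no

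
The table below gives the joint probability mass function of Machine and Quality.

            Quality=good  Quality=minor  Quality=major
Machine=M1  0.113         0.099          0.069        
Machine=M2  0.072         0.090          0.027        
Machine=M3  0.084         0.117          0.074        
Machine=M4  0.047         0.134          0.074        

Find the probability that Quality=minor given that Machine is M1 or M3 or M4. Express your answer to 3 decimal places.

0.432

P(Machine=M1) = 0.113 + 0.099 + 0.069 = 0.281.
P(Machine=M3) = 0.084 + 0.117 + 0.074 = 0.275.
P(Machine=M4) = 0.047 + 0.134 + 0.074 = 0.255.
P(Machine ∈ {M1, M3, M4}) = 0.281 + 0.275 + 0.255 = 0.811; P(Quality=minor, Machine ∈ {M1, M3, M4}) = 0.099 + 0.117 + 0.134 = 0.350.
P(Quality=minor | Machine ∈ {M1, M3, M4}) = 0.350/0.811 = 0.432.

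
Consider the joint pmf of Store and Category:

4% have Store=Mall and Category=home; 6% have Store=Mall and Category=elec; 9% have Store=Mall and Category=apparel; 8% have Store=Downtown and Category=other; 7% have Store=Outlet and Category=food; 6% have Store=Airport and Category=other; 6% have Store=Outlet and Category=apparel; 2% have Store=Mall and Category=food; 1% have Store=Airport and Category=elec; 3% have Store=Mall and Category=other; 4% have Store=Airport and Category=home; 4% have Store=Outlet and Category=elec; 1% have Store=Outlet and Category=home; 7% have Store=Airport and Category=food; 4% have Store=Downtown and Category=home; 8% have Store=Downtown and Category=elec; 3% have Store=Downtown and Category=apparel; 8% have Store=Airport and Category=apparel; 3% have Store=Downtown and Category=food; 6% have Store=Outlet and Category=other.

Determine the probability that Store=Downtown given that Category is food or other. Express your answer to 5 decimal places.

P(Category=food) = 0.03 + 0.02 + 0.07 + 0.07 = 0.19.
P(Category=other) = 0.08 + 0.03 + 0.06 + 0.06 = 0.23.
P(Category ∈ {food, other}) = 0.19 + 0.23 = 0.42; P(Store=Downtown, Category ∈ {food, other}) = 0.03 + 0.08 = 0.11.
P(Store=Downtown | Category ∈ {food, other}) = 0.11/0.42 = 0.26190.

0.26190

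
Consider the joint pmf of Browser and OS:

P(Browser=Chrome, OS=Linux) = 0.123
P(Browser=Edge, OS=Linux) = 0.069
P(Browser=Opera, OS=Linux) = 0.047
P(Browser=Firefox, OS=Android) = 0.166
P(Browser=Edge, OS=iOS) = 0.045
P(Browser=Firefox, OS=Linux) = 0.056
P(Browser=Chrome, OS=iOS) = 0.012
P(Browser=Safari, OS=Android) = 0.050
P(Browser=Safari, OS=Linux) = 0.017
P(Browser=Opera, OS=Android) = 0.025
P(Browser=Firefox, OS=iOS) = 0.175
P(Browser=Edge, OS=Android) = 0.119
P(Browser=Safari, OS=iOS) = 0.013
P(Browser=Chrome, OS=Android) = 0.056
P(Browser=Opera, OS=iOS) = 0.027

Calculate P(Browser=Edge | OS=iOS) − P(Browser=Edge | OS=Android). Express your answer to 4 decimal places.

P(OS=iOS) = 0.012 + 0.175 + 0.013 + 0.045 + 0.027 = 0.272; P(Browser=Edge | OS=iOS) = 0.045/0.272 = 0.16544.
P(OS=Android) = 0.056 + 0.166 + 0.050 + 0.119 + 0.025 = 0.416; P(Browser=Edge | OS=Android) = 0.119/0.416 = 0.28606.
Difference = -0.1206.

-0.1206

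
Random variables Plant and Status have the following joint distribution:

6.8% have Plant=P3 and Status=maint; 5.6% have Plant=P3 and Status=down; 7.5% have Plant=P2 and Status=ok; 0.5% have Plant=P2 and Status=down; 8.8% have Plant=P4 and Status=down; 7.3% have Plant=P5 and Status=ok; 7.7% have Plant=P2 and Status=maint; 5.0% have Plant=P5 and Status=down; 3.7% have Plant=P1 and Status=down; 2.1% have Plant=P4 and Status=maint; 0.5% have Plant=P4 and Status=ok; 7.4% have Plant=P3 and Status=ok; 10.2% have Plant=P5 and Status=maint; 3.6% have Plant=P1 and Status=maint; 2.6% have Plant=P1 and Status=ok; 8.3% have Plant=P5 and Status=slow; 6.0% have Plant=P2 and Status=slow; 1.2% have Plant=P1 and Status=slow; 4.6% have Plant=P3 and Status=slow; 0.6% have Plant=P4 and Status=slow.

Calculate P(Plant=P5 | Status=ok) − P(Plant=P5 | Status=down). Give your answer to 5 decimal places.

P(Status=ok) = 0.026 + 0.075 + 0.074 + 0.005 + 0.073 = 0.253; P(Plant=P5 | Status=ok) = 0.073/0.253 = 0.288538.
P(Status=down) = 0.037 + 0.005 + 0.056 + 0.088 + 0.050 = 0.236; P(Plant=P5 | Status=down) = 0.050/0.236 = 0.211864.
Difference = 0.07667.

0.07667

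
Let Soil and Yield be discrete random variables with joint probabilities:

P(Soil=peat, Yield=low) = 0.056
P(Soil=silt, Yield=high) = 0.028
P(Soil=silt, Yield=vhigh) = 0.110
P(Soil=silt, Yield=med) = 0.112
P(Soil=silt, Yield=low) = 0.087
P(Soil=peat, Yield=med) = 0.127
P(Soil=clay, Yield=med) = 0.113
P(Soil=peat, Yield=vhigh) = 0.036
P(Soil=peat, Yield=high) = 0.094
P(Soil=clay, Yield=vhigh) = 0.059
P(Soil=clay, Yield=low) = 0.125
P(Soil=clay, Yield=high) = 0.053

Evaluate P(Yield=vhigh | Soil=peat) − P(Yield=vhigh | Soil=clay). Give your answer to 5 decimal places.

P(Soil=peat) = 0.056 + 0.127 + 0.094 + 0.036 = 0.313; P(Yield=vhigh | Soil=peat) = 0.036/0.313 = 0.115016.
P(Soil=clay) = 0.125 + 0.113 + 0.053 + 0.059 = 0.350; P(Yield=vhigh | Soil=clay) = 0.059/0.350 = 0.168571.
Difference = -0.05356.

-0.05356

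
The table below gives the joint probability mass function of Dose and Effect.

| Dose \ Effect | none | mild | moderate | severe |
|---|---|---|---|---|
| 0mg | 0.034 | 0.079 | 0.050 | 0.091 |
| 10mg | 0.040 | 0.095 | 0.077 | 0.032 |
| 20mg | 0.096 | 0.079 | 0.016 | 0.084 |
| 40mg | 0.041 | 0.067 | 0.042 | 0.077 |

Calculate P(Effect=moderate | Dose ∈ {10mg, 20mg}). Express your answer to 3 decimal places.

0.179

P(Dose=10mg) = 0.040 + 0.095 + 0.077 + 0.032 = 0.244.
P(Dose=20mg) = 0.096 + 0.079 + 0.016 + 0.084 = 0.275.
P(Dose ∈ {10mg, 20mg}) = 0.244 + 0.275 = 0.519; P(Effect=moderate, Dose ∈ {10mg, 20mg}) = 0.077 + 0.016 = 0.093.
P(Effect=moderate | Dose ∈ {10mg, 20mg}) = 0.093/0.519 = 0.179.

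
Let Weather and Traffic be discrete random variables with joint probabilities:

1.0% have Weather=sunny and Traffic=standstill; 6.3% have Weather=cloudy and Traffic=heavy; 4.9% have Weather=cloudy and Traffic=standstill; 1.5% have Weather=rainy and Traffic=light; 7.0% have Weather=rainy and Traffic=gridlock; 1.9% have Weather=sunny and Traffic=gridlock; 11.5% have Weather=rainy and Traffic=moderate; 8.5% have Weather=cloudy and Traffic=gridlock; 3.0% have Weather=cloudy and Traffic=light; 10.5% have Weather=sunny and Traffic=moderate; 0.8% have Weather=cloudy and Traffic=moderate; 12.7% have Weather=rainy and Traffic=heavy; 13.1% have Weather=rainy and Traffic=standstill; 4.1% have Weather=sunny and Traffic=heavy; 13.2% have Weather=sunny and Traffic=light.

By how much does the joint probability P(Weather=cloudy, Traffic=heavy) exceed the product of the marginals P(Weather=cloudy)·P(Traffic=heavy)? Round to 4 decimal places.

0.0087

P(Weather=cloudy) = 0.030 + 0.008 + 0.063 + 0.085 + 0.049 = 0.235.
P(Traffic=heavy) = 0.041 + 0.063 + 0.127 = 0.231.
P(Weather=cloudy, Traffic=heavy) − P(Weather=cloudy)P(Traffic=heavy) = 0.063 − 0.235×0.231 = 0.0087.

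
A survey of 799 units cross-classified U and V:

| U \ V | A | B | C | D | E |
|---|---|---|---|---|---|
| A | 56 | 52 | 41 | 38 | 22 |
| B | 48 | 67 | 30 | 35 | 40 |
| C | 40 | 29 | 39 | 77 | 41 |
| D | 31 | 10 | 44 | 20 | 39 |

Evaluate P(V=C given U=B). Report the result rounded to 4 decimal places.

Total with U=B: 48 + 67 + 30 + 35 + 40 = 220.
P(V=C | U=B) = 30/220 = 0.1364.

0.1364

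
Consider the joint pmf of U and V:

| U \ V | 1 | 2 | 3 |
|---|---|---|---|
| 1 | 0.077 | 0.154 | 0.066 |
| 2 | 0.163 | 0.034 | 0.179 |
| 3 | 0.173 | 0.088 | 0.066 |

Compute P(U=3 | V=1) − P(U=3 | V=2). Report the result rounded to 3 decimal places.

0.100

P(V=1) = 0.077 + 0.163 + 0.173 = 0.413; P(U=3 | V=1) = 0.173/0.413 = 0.4189.
P(V=2) = 0.154 + 0.034 + 0.088 = 0.276; P(U=3 | V=2) = 0.088/0.276 = 0.3188.
Difference = 0.100.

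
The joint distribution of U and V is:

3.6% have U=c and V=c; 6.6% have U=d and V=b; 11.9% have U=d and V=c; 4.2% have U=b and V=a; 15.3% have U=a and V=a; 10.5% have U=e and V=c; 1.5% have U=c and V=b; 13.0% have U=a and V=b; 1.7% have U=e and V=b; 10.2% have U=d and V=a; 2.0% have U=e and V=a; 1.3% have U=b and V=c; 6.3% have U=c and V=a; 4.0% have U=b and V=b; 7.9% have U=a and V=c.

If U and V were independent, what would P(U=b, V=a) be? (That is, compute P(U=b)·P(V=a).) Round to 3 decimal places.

P(U=b) = 0.042 + 0.040 + 0.013 = 0.095.
P(V=a) = 0.153 + 0.042 + 0.063 + 0.102 + 0.020 = 0.380.
Product: 0.095 × 0.380 = 0.036.

0.036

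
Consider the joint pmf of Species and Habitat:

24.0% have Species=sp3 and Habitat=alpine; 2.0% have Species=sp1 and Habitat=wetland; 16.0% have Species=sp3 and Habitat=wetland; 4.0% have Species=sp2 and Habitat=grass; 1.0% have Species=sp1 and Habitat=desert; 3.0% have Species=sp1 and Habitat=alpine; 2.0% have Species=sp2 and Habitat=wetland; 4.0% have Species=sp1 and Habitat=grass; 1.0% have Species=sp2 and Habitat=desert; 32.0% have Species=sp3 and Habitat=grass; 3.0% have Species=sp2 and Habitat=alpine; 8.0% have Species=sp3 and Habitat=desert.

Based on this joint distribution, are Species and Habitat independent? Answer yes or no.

yes

Every cell satisfies P(Species,Habitat) = P(Species)·P(Habitat). For instance P(Species=sp3) = 0.800, P(Habitat=desert) = 0.100, and 0.800×0.100 = 0.080 matches the joint entry. So Species and Habitat are independent.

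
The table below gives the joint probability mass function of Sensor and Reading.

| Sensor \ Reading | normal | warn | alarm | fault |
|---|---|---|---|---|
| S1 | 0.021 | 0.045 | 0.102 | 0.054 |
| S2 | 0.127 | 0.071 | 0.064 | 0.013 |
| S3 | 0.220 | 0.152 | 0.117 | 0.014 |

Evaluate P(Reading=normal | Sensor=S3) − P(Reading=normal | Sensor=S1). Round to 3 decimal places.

0.343

P(Sensor=S3) = 0.220 + 0.152 + 0.117 + 0.014 = 0.503; P(Reading=normal | Sensor=S3) = 0.220/0.503 = 0.4374.
P(Sensor=S1) = 0.021 + 0.045 + 0.102 + 0.054 = 0.222; P(Reading=normal | Sensor=S1) = 0.021/0.222 = 0.0946.
Difference = 0.343.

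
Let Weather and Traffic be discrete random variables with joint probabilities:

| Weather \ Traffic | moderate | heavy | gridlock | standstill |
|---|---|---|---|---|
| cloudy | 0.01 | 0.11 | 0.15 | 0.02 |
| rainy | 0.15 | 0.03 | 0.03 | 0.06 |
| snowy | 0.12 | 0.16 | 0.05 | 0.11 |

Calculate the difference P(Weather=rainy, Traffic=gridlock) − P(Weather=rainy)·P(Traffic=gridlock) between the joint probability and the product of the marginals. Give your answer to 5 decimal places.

P(Weather=rainy) = 0.15 + 0.03 + 0.03 + 0.06 = 0.27.
P(Traffic=gridlock) = 0.15 + 0.03 + 0.05 = 0.23.
P(Weather=rainy, Traffic=gridlock) − P(Weather=rainy)P(Traffic=gridlock) = 0.03 − 0.27×0.23 = -0.03210.

-0.03210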